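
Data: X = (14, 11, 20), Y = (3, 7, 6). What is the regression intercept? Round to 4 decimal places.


a = ybar - b*xbar, where b = sum((xi-xbar)(yi-ybar)) / sum((xi-xbar)^2)
n = 3, xbar = 45/3 = 15, ybar = 16/3 ≈ 5.333333
Sxy = sum((xi-xbar)(yi-ybar)) = -1
Sxx = sum((xi-xbar)^2) = 42
b = Sxy / Sxx = -1/42 ≈ -0.023810
a = 5.333333 - (-0.023810) * 15 = 239/42 ≈ 5.690476

5.6905


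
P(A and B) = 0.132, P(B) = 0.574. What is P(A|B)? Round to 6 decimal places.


P(A|B) = P(A and B) / P(B) = 0.132 / 0.574 = 66/287 ≈ 0.22996516

0.229965


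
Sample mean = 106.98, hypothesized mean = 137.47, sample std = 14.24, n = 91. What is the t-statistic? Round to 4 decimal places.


t = (xbar - mu0) / (s/sqrt(n))
xbar - mu0 = 106.98 - 137.47 = -30.49
sqrt(91) ≈ 9.53939201
s/sqrt(n) = 14.24 / 9.53939201 ≈ 1.49275761
t = -30.49 / 1.49275761 ≈ -20.425285

-20.4253


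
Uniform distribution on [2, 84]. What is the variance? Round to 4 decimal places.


Var = (b-a)^2 / 12
(b-a)^2 = (84 - 2)^2 = 6724
Var = 6724/12 ≈ 560.333333

560.3333


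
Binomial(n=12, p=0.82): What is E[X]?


E[X] = n*p = 12 * 0.82 = 9.84

9.84


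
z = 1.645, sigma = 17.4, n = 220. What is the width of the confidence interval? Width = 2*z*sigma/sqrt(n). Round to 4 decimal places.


width = 2*z*sigma/sqrt(n)
2*z*sigma = 2 * 1.645 * 17.4 = 57.246
sqrt(220) ≈ 14.832397
width = 57.246 / 14.832397 ≈ 3.859525

3.8595


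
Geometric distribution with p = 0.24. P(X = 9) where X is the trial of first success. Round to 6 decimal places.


P = (1-p)^(k-1) * p
(1-p)^(k-1) = 0.76^8 ≈ 0.1113035
P = 0.1113035 * 0.24 ≈ 0.02671283

0.026713


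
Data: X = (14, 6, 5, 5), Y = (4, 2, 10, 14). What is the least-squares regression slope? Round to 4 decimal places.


b = sum((xi-xbar)(yi-ybar)) / sum((xi-xbar)^2)
n = 4, xbar = 30/4 = 7.5, ybar = 30/4 = 7.5
Sxy = sum((xi-xbar)(yi-ybar)) = -37
Sxx = sum((xi-xbar)^2) = 57
b = Sxy / Sxx = -37/57 ≈ -0.649123

-0.6491


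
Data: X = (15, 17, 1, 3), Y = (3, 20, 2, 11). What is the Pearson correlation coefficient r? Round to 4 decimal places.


r = sum((xi-xbar)(yi-ybar)) / sqrt(sum((xi-xbar)^2) * sum((yi-ybar)^2))
n = 4, xbar = 36/4 = 9, ybar = 36/4 = 9
Sxy = sum((xi-xbar)(yi-ybar)) = 96
Sxx = sum((xi-xbar)^2) = 200
Syy = sum((yi-ybar)^2) = 210
sqrt(Sxx*Syy) ≈ 204.939015
r = Sxy / sqrt(Sxx*Syy) = 96 / 204.939015 ≈ 0.468432

0.4684


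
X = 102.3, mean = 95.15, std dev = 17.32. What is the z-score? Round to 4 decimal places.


z = (X - mu) / sigma
X - mu = 102.3 - 95.15 = 7.15
z = 7.15 / 17.32 = 715/1732 ≈ 0.412818

0.4128


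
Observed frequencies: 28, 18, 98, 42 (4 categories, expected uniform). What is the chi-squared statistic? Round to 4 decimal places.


chi2 = sum((O-E)^2/E), E = total/4
total = 186, E = 186/4 = 46.5
(28 - 46.5)^2 / 46.5 = 342.25 / 46.5 = 1369/186 ≈ 7.360215
(18 - 46.5)^2 / 46.5 = 812.25 / 46.5 = 1083/62 ≈ 17.467742
(98 - 46.5)^2 / 46.5 = 2652.25 / 46.5 = 10609/186 ≈ 57.037634
(42 - 46.5)^2 / 46.5 = 20.25 / 46.5 = 27/62 ≈ 0.435484
chi2 = 7654/93 ≈ 82.301075

82.3011


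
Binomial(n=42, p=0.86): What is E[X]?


E[X] = n*p = 42 * 0.86 = 36.12

36.12


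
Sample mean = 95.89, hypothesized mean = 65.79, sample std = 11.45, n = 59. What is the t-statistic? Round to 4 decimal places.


t = (xbar - mu0) / (s/sqrt(n))
xbar - mu0 = 95.89 - 65.79 = 30.1
sqrt(59) ≈ 7.68114575
s/sqrt(n) = 11.45 / 7.68114575 ≈ 1.49066303
t = 30.1 / 1.49066303 ≈ 20.192357

20.1924


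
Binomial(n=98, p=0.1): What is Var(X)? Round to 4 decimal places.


Var = n*p*(1-p) = 98 * 0.1 * 0.9 = 8.82

8.8200


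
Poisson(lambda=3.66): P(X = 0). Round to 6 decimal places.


P = e^(-lam) * lam^k / k!
e^(-3.66) ≈ 0.02573251
lam^k = 3.66^0 = 1
k! = 0! = 1
P = 0.02573251 * 1 / 1 ≈ 0.025733

0.025733


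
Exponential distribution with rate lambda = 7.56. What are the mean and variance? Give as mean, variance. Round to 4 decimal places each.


mean = 1/lam, var = 1/lam^2
mean = 1 / 7.56 = 25/189 ≈ 0.132275
lam^2 = 7.56^2 = 57.1536
var = 1 / 57.1536 ≈ 0.017497

0.1323, 0.0175


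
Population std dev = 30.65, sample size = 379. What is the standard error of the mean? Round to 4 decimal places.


SE = sigma / sqrt(n)
sqrt(379) ≈ 19.467922
SE = 30.65 / 19.467922 ≈ 1.574385

1.5744


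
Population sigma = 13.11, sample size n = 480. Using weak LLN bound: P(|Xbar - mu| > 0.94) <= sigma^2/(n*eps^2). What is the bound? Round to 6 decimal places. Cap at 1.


bound = min(1, sigma^2/(n*eps^2))
sigma^2 = 13.11^2 = 171.8721
n*eps^2 = 480 * 0.94^2 = 480 * 0.8836 = 424.128
sigma^2/(n*eps^2) = 171.8721 / 424.128 ≈ 0.40523639

0.405236


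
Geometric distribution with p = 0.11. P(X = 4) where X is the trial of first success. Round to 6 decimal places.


P = (1-p)^(k-1) * p
(1-p)^(k-1) = 0.89^3 = 0.704969
P = 0.704969 * 0.11 = 0.07754659

0.077547


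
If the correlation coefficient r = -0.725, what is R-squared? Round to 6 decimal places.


R^2 = r^2 = (-0.725)^2 = 0.525625

0.525625


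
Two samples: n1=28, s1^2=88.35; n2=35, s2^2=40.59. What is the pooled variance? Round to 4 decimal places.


sp^2 = ((n1-1)*s1^2 + (n2-1)*s2^2)/(n1+n2-2)
(n1-1)*s1^2 = 27 * 88.35 = 2385.45
(n2-1)*s2^2 = 34 * 40.59 = 1380.06
numerator = 2385.45 + 1380.06 = 3765.51
n1+n2-2 = 61
sp^2 = 3765.51 / 61 = 376551/6100 ≈ 61.729672

61.7297


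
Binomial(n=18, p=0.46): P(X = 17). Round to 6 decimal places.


P = C(n,k) * p^k * (1-p)^(n-k)
C(18,17) = 18
p^k = 0.46^17 ≈ 0.000001848771
(1-p)^(n-k) = 0.54^1 = 0.54
P = 18 * 0.000001848771 * 0.54 ≈ 0.000018

0.000018


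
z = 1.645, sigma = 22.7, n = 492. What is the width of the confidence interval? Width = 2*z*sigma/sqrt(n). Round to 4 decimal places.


width = 2*z*sigma/sqrt(n)
2*z*sigma = 2 * 1.645 * 22.7 = 74.683
sqrt(492) ≈ 22.181073
width = 74.683 / 22.181073 ≈ 3.366970

3.3670


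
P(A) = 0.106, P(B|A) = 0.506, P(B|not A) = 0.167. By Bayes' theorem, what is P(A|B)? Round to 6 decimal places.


P(A|B) = P(B|A)*P(A) / P(B), P(B) = P(B|A)*P(A) + P(B|not A)*P(not A)
P(B|A)*P(A) = 0.506 * 0.106 = 0.053636
P(B|not A)*P(not A) = 0.167 * 0.894 = 0.149298
P(B) = 0.053636 + 0.149298 = 0.202934
P(A|B) = 0.053636 / 0.202934 ≈ 0.26430268

0.264303


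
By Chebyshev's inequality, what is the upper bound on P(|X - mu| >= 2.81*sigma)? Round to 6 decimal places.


P <= 1/k^2
k^2 = 2.81^2 = 7.8961
1/k^2 = 1 / 7.8961 ≈ 0.12664480

0.126645


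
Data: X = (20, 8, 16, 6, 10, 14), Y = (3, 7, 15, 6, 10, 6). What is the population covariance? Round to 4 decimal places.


Cov = (1/n)*sum((xi-xbar)(yi-ybar))
n = 6, xbar = 74/6 = 37/3 ≈ 12.333333, ybar = 47/6 ≈ 7.833333
sum((xi-xbar)(yi-ybar)) = -11/3 ≈ -3.666667
Cov = -3.666667 / 6 = -11/18 ≈ -0.611111

-0.6111


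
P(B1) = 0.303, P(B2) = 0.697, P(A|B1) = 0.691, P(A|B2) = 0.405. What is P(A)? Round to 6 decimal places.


P(A) = P(A|B1)*P(B1) + P(A|B2)*P(B2)
P(A|B1)*P(B1) = 0.691 * 0.303 = 0.209373
P(A|B2)*P(B2) = 0.405 * 0.697 = 0.282285
P(A) = 0.209373 + 0.282285 = 0.491658

0.491658


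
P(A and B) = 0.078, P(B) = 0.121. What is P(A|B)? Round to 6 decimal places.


P(A|B) = P(A and B) / P(B) = 0.078 / 0.121 = 78/121 ≈ 0.64462810

0.644628


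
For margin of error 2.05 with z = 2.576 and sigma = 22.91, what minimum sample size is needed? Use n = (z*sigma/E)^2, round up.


z*sigma/E = 2.576 * 22.91 / 2.05 ≈ 28.788371
(z*sigma/E)^2 ≈ 828.770289
round up: n = 829

829


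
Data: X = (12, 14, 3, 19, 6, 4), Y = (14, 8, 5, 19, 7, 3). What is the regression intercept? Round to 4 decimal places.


a = ybar - b*xbar, where b = sum((xi-xbar)(yi-ybar)) / sum((xi-xbar)^2)
n = 6, xbar = 58/6 = 29/3 ≈ 9.666667, ybar = 56/6 = 28/3 ≈ 9.333333
Sxy = sum((xi-xbar)(yi-ybar)) = 506/3 ≈ 168.666667
Sxx = sum((xi-xbar)^2) = 604/3 ≈ 201.333333
b = Sxy / Sxx = 253/302 ≈ 0.837748
a = 9.333333 - 0.837748 * 9.666667 = 373/302 ≈ 1.235099

1.2351


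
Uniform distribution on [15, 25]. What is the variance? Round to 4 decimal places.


Var = (b-a)^2 / 12
(b-a)^2 = (25 - 15)^2 = 100
Var = 100/12 ≈ 8.333333

8.3333


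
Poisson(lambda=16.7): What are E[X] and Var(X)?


E[X] = Var(X) = lambda = 16.7

16.7, 16.7


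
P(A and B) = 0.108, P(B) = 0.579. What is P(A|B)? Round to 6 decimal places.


P(A|B) = P(A and B) / P(B) = 0.108 / 0.579 = 36/193 ≈ 0.18652850

0.186528


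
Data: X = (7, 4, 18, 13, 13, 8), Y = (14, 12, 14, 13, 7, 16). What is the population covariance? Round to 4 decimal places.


Cov = (1/n)*sum((xi-xbar)(yi-ybar))
n = 6, xbar = 63/6 = 10.5, ybar = 76/6 = 38/3 ≈ 12.666667
sum((xi-xbar)(yi-ybar)) = -12
Cov = -12 / 6 = -2

-2.0000


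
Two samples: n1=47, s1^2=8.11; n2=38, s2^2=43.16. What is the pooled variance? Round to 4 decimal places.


sp^2 = ((n1-1)*s1^2 + (n2-1)*s2^2)/(n1+n2-2)
(n1-1)*s1^2 = 46 * 8.11 = 373.06
(n2-1)*s2^2 = 37 * 43.16 = 1596.92
numerator = 373.06 + 1596.92 = 1969.98
n1+n2-2 = 83
sp^2 = 1969.98 / 83 = 98499/4150 ≈ 23.734699

23.7347


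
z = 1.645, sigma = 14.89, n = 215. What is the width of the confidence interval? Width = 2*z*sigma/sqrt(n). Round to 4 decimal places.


width = 2*z*sigma/sqrt(n)
2*z*sigma = 2 * 1.645 * 14.89 = 48.9881
sqrt(215) ≈ 14.662878
width = 48.9881 / 14.662878 ≈ 3.340961

3.3410


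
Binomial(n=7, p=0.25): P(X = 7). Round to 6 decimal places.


P = C(n,k) * p^k * (1-p)^(n-k)
C(7,7) = 1
p^k = 0.25^7 ≈ 0.00006103516
(1-p)^(n-k) = 0.75^0 = 1
P = 1 * 0.00006103516 * 1 ≈ 0.000061

0.000061


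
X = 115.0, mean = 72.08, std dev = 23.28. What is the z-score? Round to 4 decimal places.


z = (X - mu) / sigma
X - mu = 115.0 - 72.08 = 42.92
z = 42.92 / 23.28 = 1073/582 ≈ 1.843643

1.8436


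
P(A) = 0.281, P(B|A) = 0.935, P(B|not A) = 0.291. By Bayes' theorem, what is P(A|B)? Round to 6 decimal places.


P(A|B) = P(B|A)*P(A) / P(B), P(B) = P(B|A)*P(A) + P(B|not A)*P(not A)
P(B|A)*P(A) = 0.935 * 0.281 = 0.262735
P(B|not A)*P(not A) = 0.291 * 0.719 = 0.209229
P(B) = 0.262735 + 0.209229 = 0.471964
P(A|B) = 0.262735 / 0.471964 ≈ 0.55668441

0.556684


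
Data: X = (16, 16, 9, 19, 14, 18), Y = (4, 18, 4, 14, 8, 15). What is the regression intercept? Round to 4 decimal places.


a = ybar - b*xbar, where b = sum((xi-xbar)(yi-ybar)) / sum((xi-xbar)^2)
n = 6, xbar = 92/6 = 46/3 ≈ 15.333333, ybar = 63/6 = 10.5
Sxy = sum((xi-xbar)(yi-ybar)) = 70
Sxx = sum((xi-xbar)^2) = 190/3 ≈ 63.333333
b = Sxy / Sxx = 21/19 ≈ 1.105263
a = 10.5 - 1.105263 * 15.333333 = -245/38 ≈ -6.447368

-6.4474


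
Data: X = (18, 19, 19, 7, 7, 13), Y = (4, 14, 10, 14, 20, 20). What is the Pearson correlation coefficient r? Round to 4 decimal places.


r = sum((xi-xbar)(yi-ybar)) / sqrt(sum((xi-xbar)^2) * sum((yi-ybar)^2))
n = 6, xbar = 83/6 ≈ 13.833333, ybar = 82/6 = 41/3 ≈ 13.666667
Sxy = sum((xi-xbar)(yi-ybar)) = -325/3 ≈ -108.333333
Sxx = sum((xi-xbar)^2) = 989/6 ≈ 164.833333
Syy = sum((yi-ybar)^2) = 562/3 ≈ 187.333333
sqrt(Sxx*Syy) ≈ 175.723583
r = Sxy / sqrt(Sxx*Syy) = -108.333333 / 175.723583 ≈ -0.616499

-0.6165


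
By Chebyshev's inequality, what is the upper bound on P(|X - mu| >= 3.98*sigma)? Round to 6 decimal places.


P <= 1/k^2
k^2 = 3.98^2 = 15.8404
1/k^2 = 1 / 15.8404 ≈ 0.06312972

0.063130


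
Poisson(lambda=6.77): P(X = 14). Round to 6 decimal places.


P = e^(-lam) * lam^k / k!
e^(-6.77) ≈ 0.001147695
lam^k = 6.77^14 ≈ 424855614235.522238
k! = 14! = 87178291200
P = 0.001147695 * 424855614235.522238 / 87178291200 ≈ 0.005593

0.005593


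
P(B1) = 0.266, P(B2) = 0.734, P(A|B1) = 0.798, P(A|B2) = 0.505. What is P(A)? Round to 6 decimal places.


P(A) = P(A|B1)*P(B1) + P(A|B2)*P(B2)
P(A|B1)*P(B1) = 0.798 * 0.266 = 0.212268
P(A|B2)*P(B2) = 0.505 * 0.734 = 0.37067
P(A) = 0.212268 + 0.37067 = 0.582938

0.582938


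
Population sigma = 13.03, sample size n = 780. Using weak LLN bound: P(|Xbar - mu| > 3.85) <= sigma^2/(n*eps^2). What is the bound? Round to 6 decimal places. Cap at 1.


bound = min(1, sigma^2/(n*eps^2))
sigma^2 = 13.03^2 = 169.7809
n*eps^2 = 780 * 3.85^2 = 780 * 14.8225 = 11561.55
sigma^2/(n*eps^2) = 169.7809 / 11561.55 ≈ 0.01468496

0.014685


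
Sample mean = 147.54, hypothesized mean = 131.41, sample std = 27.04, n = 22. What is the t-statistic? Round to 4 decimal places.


t = (xbar - mu0) / (s/sqrt(n))
xbar - mu0 = 147.54 - 131.41 = 16.13
sqrt(22) ≈ 4.69041576
s/sqrt(n) = 27.04 / 4.69041576 ≈ 5.76494737
t = 16.13 / 5.76494737 ≈ 2.797944

2.7979


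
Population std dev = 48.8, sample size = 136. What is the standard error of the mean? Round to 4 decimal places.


SE = sigma / sqrt(n)
sqrt(136) ≈ 11.661904
SE = 48.8 / 11.661904 ≈ 4.184565

4.1846


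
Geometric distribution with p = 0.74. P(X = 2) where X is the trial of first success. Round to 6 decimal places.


P = (1-p)^(k-1) * p
(1-p)^(k-1) = 0.26^1 = 0.26
P = 0.26 * 0.74 = 0.1924

0.192400


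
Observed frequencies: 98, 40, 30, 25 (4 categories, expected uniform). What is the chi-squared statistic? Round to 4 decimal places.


chi2 = sum((O-E)^2/E), E = total/4
total = 193, E = 193/4 = 48.25
(98 - 48.25)^2 / 48.25 = 2475.0625 / 48.25 = 39601/772 ≈ 51.296632
(40 - 48.25)^2 / 48.25 = 68.0625 / 48.25 = 1089/772 ≈ 1.410622
(30 - 48.25)^2 / 48.25 = 333.0625 / 48.25 = 5329/772 ≈ 6.902850
(25 - 48.25)^2 / 48.25 = 540.5625 / 48.25 = 8649/772 ≈ 11.203368
chi2 = 13667/193 ≈ 70.813472

70.8135


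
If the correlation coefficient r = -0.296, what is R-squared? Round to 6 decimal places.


R^2 = r^2 = (-0.296)^2 = 0.087616

0.087616


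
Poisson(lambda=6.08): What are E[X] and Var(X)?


E[X] = Var(X) = lambda = 6.08

6.08, 6.08


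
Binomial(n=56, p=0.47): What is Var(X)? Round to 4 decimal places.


Var = n*p*(1-p) = 56 * 0.47 * 0.53 = 13.9496

13.9496


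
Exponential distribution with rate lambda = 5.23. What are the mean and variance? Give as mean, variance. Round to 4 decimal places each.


mean = 1/lam, var = 1/lam^2
mean = 1 / 5.23 = 100/523 ≈ 0.191205
lam^2 = 5.23^2 = 27.3529
var = 1 / 27.3529 ≈ 0.036559

0.1912, 0.0366


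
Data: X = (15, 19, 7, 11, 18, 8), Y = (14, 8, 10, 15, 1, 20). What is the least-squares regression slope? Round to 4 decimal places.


b = sum((xi-xbar)(yi-ybar)) / sum((xi-xbar)^2)
n = 6, xbar = 78/6 = 13, ybar = 68/6 = 34/3 ≈ 11.333333
Sxy = sum((xi-xbar)(yi-ybar)) = -109
Sxx = sum((xi-xbar)^2) = 130
b = Sxy / Sxx = -109/130 ≈ -0.838462

-0.8385


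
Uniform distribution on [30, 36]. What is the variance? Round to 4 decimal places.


Var = (b-a)^2 / 12
(b-a)^2 = (36 - 30)^2 = 36
Var = 36/12 = 3

3.0000


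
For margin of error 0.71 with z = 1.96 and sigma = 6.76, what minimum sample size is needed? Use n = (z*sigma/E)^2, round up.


z*sigma/E = 1.96 * 6.76 / 0.71 = 33124/1775 ≈ 18.661408
(z*sigma/E)^2 ≈ 348.248165
round up: n = 349

349


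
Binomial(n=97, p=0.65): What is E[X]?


E[X] = n*p = 97 * 0.65 = 63.05

63.05


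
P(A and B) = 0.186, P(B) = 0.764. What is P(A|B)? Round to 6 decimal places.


P(A|B) = P(A and B) / P(B) = 0.186 / 0.764 = 93/382 ≈ 0.24345550

0.243455


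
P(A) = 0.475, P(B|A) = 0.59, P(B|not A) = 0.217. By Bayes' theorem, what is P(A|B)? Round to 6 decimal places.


P(A|B) = P(B|A)*P(A) / P(B), P(B) = P(B|A)*P(A) + P(B|not A)*P(not A)
P(B|A)*P(A) = 0.59 * 0.475 = 0.28025
P(B|not A)*P(not A) = 0.217 * 0.525 = 0.113925
P(B) = 0.28025 + 0.113925 = 0.394175
P(A|B) = 0.28025 / 0.394175 ≈ 0.71097863

0.710979


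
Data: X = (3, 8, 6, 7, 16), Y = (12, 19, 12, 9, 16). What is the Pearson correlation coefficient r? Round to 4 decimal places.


r = sum((xi-xbar)(yi-ybar)) / sqrt(sum((xi-xbar)^2) * sum((yi-ybar)^2))
n = 5, xbar = 40/5 = 8, ybar = 68/5 = 13.6
Sxy = sum((xi-xbar)(yi-ybar)) = 35
Sxx = sum((xi-xbar)^2) = 94
Syy = sum((yi-ybar)^2) = 61.2
sqrt(Sxx*Syy) ≈ 75.847215
r = Sxy / sqrt(Sxx*Syy) = 35 / 75.847215 ≈ 0.461454

0.4615


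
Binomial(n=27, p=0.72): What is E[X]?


E[X] = n*p = 27 * 0.72 = 19.44

19.44


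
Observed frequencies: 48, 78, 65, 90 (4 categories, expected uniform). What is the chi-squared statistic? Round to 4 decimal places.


chi2 = sum((O-E)^2/E), E = total/4
total = 281, E = 281/4 = 70.25
(48 - 70.25)^2 / 70.25 = 495.0625 / 70.25 = 7921/1124 ≈ 7.047153
(78 - 70.25)^2 / 70.25 = 60.0625 / 70.25 = 961/1124 ≈ 0.854982
(65 - 70.25)^2 / 70.25 = 27.5625 / 70.25 = 441/1124 ≈ 0.392349
(90 - 70.25)^2 / 70.25 = 390.0625 / 70.25 = 6241/1124 ≈ 5.552491
chi2 = 3891/281 ≈ 13.846975

13.8470


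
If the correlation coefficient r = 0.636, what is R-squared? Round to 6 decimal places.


R^2 = r^2 = (0.636)^2 = 0.404496

0.404496


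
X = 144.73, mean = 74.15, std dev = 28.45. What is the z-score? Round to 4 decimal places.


z = (X - mu) / sigma
X - mu = 144.73 - 74.15 = 70.58
z = 70.58 / 28.45 = 7058/2845 ≈ 2.480844

2.4808


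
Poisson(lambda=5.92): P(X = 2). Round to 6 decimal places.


P = e^(-lam) * lam^k / k!
e^(-5.92) ≈ 0.002685200
lam^k = 5.92^2 = 35.0464
k! = 2! = 2
P = 0.002685200 * 35.0464 / 2 ≈ 0.047053

0.047053


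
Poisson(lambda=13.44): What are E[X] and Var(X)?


E[X] = Var(X) = lambda = 13.44

13.44, 13.44


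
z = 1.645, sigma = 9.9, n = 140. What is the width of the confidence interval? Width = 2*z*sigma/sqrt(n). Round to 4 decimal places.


width = 2*z*sigma/sqrt(n)
2*z*sigma = 2 * 1.645 * 9.9 = 32.571
sqrt(140) ≈ 11.832160
width = 32.571 / 11.832160 ≈ 2.752752

2.7528


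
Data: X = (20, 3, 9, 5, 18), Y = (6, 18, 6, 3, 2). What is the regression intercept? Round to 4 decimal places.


a = ybar - b*xbar, where b = sum((xi-xbar)(yi-ybar)) / sum((xi-xbar)^2)
n = 5, xbar = 55/5 = 11, ybar = 35/5 = 7
Sxy = sum((xi-xbar)(yi-ybar)) = -106
Sxx = sum((xi-xbar)^2) = 234
b = Sxy / Sxx = -53/117 ≈ -0.452991
a = 7 - (-0.452991) * 11 = 1402/117 ≈ 11.982906

11.9829


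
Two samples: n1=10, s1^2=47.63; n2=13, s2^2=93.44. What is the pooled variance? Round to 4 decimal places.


sp^2 = ((n1-1)*s1^2 + (n2-1)*s2^2)/(n1+n2-2)
(n1-1)*s1^2 = 9 * 47.63 = 428.67
(n2-1)*s2^2 = 12 * 93.44 = 1121.28
numerator = 428.67 + 1121.28 = 1549.95
n1+n2-2 = 21
sp^2 = 1549.95 / 21 = 10333/140 ≈ 73.807143

73.8071


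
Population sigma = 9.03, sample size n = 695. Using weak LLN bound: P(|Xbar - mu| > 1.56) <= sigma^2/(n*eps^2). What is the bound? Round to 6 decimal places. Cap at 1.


bound = min(1, sigma^2/(n*eps^2))
sigma^2 = 9.03^2 = 81.5409
n*eps^2 = 695 * 1.56^2 = 695 * 2.4336 = 1691.352
sigma^2/(n*eps^2) = 81.5409 / 1691.352 ≈ 0.04821048

0.048210


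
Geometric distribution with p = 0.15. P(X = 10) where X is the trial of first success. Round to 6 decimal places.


P = (1-p)^(k-1) * p
(1-p)^(k-1) = 0.85^9 ≈ 0.2316169
P = 0.2316169 * 0.15 ≈ 0.03474254

0.034743


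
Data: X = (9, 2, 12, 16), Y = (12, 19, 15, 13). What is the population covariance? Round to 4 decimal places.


Cov = (1/n)*sum((xi-xbar)(yi-ybar))
n = 4, xbar = 39/4 = 9.75, ybar = 59/4 = 14.75
sum((xi-xbar)(yi-ybar)) = -41.25
Cov = -41.25 / 4 = -10.3125

-10.3125


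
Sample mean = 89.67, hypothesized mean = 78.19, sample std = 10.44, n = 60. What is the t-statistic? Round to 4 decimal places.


t = (xbar - mu0) / (s/sqrt(n))
xbar - mu0 = 89.67 - 78.19 = 11.48
sqrt(60) ≈ 7.74596669
s/sqrt(n) = 10.44 / 7.74596669 ≈ 1.34779820
t = 11.48 / 1.34779820 ≈ 8.517596

8.5176


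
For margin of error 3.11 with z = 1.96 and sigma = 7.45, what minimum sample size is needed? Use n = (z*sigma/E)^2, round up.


z*sigma/E = 1.96 * 7.45 / 3.11 = 7301/1555 ≈ 4.695177
(z*sigma/E)^2 ≈ 22.044686
round up: n = 23

23


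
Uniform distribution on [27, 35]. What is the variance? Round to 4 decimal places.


Var = (b-a)^2 / 12
(b-a)^2 = (35 - 27)^2 = 64
Var = 64/12 ≈ 5.333333

5.3333


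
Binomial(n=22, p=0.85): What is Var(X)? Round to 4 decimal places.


Var = n*p*(1-p) = 22 * 0.85 * 0.15 = 2.805

2.8050


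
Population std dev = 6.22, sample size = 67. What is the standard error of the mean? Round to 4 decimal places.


SE = sigma / sqrt(n)
sqrt(67) ≈ 8.185353
SE = 6.22 / 8.185353 ≈ 0.759894

0.7599


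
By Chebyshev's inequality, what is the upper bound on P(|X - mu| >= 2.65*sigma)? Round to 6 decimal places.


P <= 1/k^2
k^2 = 2.65^2 = 7.0225
1/k^2 = 1 / 7.0225 = 400/2809 ≈ 0.14239943

0.142399


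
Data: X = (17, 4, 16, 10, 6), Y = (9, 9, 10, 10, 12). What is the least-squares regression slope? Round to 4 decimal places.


b = sum((xi-xbar)(yi-ybar)) / sum((xi-xbar)^2)
n = 5, xbar = 53/5 = 10.6, ybar = 50/5 = 10
Sxy = sum((xi-xbar)(yi-ybar)) = -9
Sxx = sum((xi-xbar)^2) = 135.2
b = Sxy / Sxx = -45/676 ≈ -0.066568

-0.0666


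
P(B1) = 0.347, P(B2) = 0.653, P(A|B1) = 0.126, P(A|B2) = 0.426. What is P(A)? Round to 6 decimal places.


P(A) = P(A|B1)*P(B1) + P(A|B2)*P(B2)
P(A|B1)*P(B1) = 0.126 * 0.347 = 0.043722
P(A|B2)*P(B2) = 0.426 * 0.653 = 0.278178
P(A) = 0.043722 + 0.278178 = 0.3219

0.321900


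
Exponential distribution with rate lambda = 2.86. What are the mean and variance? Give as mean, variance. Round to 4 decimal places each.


mean = 1/lam, var = 1/lam^2
mean = 1 / 2.86 = 50/143 ≈ 0.349650
lam^2 = 2.86^2 = 8.1796
var = 1 / 8.1796 ≈ 0.122255

0.3497, 0.1223


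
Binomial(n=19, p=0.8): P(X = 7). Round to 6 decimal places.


P = C(n,k) * p^k * (1-p)^(n-k)
C(19,7) = 50388
p^k = 0.8^7 = 0.2097152
(1-p)^(n-k) = 0.2^12 = 0.000000004096
P = 50388 * 0.2097152 * 0.000000004096 ≈ 0.000043

0.000043


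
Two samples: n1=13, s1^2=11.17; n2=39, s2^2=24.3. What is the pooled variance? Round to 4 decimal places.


sp^2 = ((n1-1)*s1^2 + (n2-1)*s2^2)/(n1+n2-2)
(n1-1)*s1^2 = 12 * 11.17 = 134.04
(n2-1)*s2^2 = 38 * 24.3 = 923.4
numerator = 134.04 + 923.4 = 1057.44
n1+n2-2 = 50
sp^2 = 1057.44 / 50 = 21.1488

21.1488


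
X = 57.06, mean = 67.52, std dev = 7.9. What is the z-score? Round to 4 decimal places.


z = (X - mu) / sigma
X - mu = 57.06 - 67.52 = -10.46
z = -10.46 / 7.9 = -523/395 ≈ -1.324051

-1.3241


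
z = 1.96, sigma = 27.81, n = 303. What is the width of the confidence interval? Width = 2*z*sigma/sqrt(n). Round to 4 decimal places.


width = 2*z*sigma/sqrt(n)
2*z*sigma = 2 * 1.96 * 27.81 = 109.0152
sqrt(303) ≈ 17.406895
width = 109.0152 / 17.406895 ≈ 6.262760

6.2628


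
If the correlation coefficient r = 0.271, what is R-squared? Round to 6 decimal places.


R^2 = r^2 = (0.271)^2 = 0.073441

0.073441


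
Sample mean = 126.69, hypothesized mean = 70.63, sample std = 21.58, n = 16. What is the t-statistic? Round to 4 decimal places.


t = (xbar - mu0) / (s/sqrt(n))
xbar - mu0 = 126.69 - 70.63 = 56.06
sqrt(16) = 4
s/sqrt(n) = 21.58 / 4 = 5.395
t = 56.06 / 5.395 = 11212/1079 ≈ 10.391103

10.3911


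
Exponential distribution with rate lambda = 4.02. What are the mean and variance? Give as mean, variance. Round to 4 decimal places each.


mean = 1/lam, var = 1/lam^2
mean = 1 / 4.02 = 50/201 ≈ 0.248756
lam^2 = 4.02^2 = 16.1604
var = 1 / 16.1604 ≈ 0.061880

0.2488, 0.0619


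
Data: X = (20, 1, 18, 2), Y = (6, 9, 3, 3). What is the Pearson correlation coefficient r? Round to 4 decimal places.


r = sum((xi-xbar)(yi-ybar)) / sqrt(sum((xi-xbar)^2) * sum((yi-ybar)^2))
n = 4, xbar = 41/4 = 10.25, ybar = 21/4 = 5.25
Sxy = sum((xi-xbar)(yi-ybar)) = -26.25
Sxx = sum((xi-xbar)^2) = 308.75
Syy = sum((yi-ybar)^2) = 24.75
sqrt(Sxx*Syy) ≈ 87.416031
r = Sxy / sqrt(Sxx*Syy) = -26.25 / 87.416031 ≈ -0.300288

-0.3003


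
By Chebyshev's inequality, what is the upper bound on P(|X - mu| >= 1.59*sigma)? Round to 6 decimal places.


P <= 1/k^2
k^2 = 1.59^2 = 2.5281
1/k^2 = 1 / 2.5281 ≈ 0.39555397

0.395554


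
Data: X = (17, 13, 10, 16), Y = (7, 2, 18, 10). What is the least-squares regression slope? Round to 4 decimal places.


b = sum((xi-xbar)(yi-ybar)) / sum((xi-xbar)^2)
n = 4, xbar = 56/4 = 14, ybar = 37/4 = 9.25
Sxy = sum((xi-xbar)(yi-ybar)) = -33
Sxx = sum((xi-xbar)^2) = 30
b = Sxy / Sxx = -1.1

-1.1000


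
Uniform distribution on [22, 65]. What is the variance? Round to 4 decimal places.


Var = (b-a)^2 / 12
(b-a)^2 = (65 - 22)^2 = 1849
Var = 1849/12 ≈ 154.083333

154.0833


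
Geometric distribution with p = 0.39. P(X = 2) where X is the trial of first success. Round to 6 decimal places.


P = (1-p)^(k-1) * p
(1-p)^(k-1) = 0.61^1 = 0.61
P = 0.61 * 0.39 = 0.2379

0.237900


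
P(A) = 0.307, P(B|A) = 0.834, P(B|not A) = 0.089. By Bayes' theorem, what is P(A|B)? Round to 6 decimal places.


P(A|B) = P(B|A)*P(A) / P(B), P(B) = P(B|A)*P(A) + P(B|not A)*P(not A)
P(B|A)*P(A) = 0.834 * 0.307 = 0.256038
P(B|not A)*P(not A) = 0.089 * 0.693 = 0.061677
P(B) = 0.256038 + 0.061677 = 0.317715
P(A|B) = 0.256038 / 0.317715 ≈ 0.80587319

0.805873


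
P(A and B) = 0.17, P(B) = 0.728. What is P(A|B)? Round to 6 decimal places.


P(A|B) = P(A and B) / P(B) = 0.17 / 0.728 = 85/364 ≈ 0.23351648

0.233516


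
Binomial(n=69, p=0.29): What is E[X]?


E[X] = n*p = 69 * 0.29 = 20.01

20.01


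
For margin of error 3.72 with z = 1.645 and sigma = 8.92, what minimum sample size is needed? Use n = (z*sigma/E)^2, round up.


z*sigma/E = 1.645 * 8.92 / 3.72 ≈ 3.944462
(z*sigma/E)^2 ≈ 15.558783
round up: n = 16

16


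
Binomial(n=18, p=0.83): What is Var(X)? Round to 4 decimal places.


Var = n*p*(1-p) = 18 * 0.83 * 0.17 = 2.5398

2.5398


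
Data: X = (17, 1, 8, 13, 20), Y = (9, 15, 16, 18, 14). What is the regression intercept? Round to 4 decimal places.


a = ybar - b*xbar, where b = sum((xi-xbar)(yi-ybar)) / sum((xi-xbar)^2)
n = 5, xbar = 59/5 = 11.8, ybar = 72/5 = 14.4
Sxy = sum((xi-xbar)(yi-ybar)) = -39.6
Sxx = sum((xi-xbar)^2) = 226.8
b = Sxy / Sxx = -11/63 ≈ -0.174603
a = 14.4 - (-0.174603) * 11.8 = 1037/63 ≈ 16.460317

16.4603


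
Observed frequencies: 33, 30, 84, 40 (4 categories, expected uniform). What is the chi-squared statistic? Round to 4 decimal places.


chi2 = sum((O-E)^2/E), E = total/4
total = 187, E = 187/4 = 46.75
(33 - 46.75)^2 / 46.75 = 189.0625 / 46.75 = 275/68 ≈ 4.044118
(30 - 46.75)^2 / 46.75 = 280.5625 / 46.75 = 4489/748 ≈ 6.001337
(84 - 46.75)^2 / 46.75 = 1387.5625 / 46.75 = 22201/748 ≈ 29.680481
(40 - 46.75)^2 / 46.75 = 45.5625 / 46.75 = 729/748 ≈ 0.974599
chi2 = 7611/187 ≈ 40.700535

40.7005


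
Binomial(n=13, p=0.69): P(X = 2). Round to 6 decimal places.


P = C(n,k) * p^k * (1-p)^(n-k)
C(13,2) = 78
p^k = 0.69^2 = 0.4761
(1-p)^(n-k) = 0.31^11 ≈ 0.000002540848
P = 78 * 0.4761 * 0.000002540848 ≈ 0.000094

0.000094


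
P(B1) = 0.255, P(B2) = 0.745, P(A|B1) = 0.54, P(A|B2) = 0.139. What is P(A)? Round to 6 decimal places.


P(A) = P(A|B1)*P(B1) + P(A|B2)*P(B2)
P(A|B1)*P(B1) = 0.54 * 0.255 = 0.1377
P(A|B2)*P(B2) = 0.139 * 0.745 = 0.103555
P(A) = 0.1377 + 0.103555 = 0.241255

0.241255


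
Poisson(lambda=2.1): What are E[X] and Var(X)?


E[X] = Var(X) = lambda = 2.1

2.1, 2.1


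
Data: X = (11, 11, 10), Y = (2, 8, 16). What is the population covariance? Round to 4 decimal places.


Cov = (1/n)*sum((xi-xbar)(yi-ybar))
n = 3, xbar = 32/3 ≈ 10.666667, ybar = 26/3 ≈ 8.666667
sum((xi-xbar)(yi-ybar)) = -22/3 ≈ -7.333333
Cov = -7.333333 / 3 = -22/9 ≈ -2.444444

-2.4444


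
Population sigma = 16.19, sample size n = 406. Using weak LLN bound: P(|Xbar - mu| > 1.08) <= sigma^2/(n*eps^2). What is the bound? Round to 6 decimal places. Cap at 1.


bound = min(1, sigma^2/(n*eps^2))
sigma^2 = 16.19^2 = 262.1161
n*eps^2 = 406 * 1.08^2 = 406 * 1.1664 = 473.5584
sigma^2/(n*eps^2) = 262.1161 / 473.5584 ≈ 0.55350322

0.553503


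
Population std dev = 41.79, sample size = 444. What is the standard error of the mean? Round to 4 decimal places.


SE = sigma / sqrt(n)
sqrt(444) ≈ 21.071308
SE = 41.79 / 21.071308 ≈ 1.983266

1.9833


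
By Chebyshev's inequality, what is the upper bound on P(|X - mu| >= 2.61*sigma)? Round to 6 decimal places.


P <= 1/k^2
k^2 = 2.61^2 = 6.8121
1/k^2 = 1 / 6.8121 ≈ 0.14679761

0.146798


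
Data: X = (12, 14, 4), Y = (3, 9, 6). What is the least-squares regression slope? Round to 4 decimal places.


b = sum((xi-xbar)(yi-ybar)) / sum((xi-xbar)^2)
n = 3, xbar = 30/3 = 10, ybar = 18/3 = 6
Sxy = sum((xi-xbar)(yi-ybar)) = 6
Sxx = sum((xi-xbar)^2) = 56
b = Sxy / Sxx = 3/28 ≈ 0.107143

0.1071


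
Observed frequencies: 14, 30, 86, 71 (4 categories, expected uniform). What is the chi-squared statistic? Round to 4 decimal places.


chi2 = sum((O-E)^2/E), E = total/4
total = 201, E = 201/4 = 50.25
(14 - 50.25)^2 / 50.25 = 1314.0625 / 50.25 = 21025/804 ≈ 26.150498
(30 - 50.25)^2 / 50.25 = 410.0625 / 50.25 = 2187/268 ≈ 8.160448
(86 - 50.25)^2 / 50.25 = 1278.0625 / 50.25 = 20449/804 ≈ 25.434080
(71 - 50.25)^2 / 50.25 = 430.5625 / 50.25 = 6889/804 ≈ 8.568408
chi2 = 4577/67 ≈ 68.313433

68.3134


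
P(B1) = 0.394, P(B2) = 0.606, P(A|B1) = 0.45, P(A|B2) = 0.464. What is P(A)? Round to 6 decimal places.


P(A) = P(A|B1)*P(B1) + P(A|B2)*P(B2)
P(A|B1)*P(B1) = 0.45 * 0.394 = 0.1773
P(A|B2)*P(B2) = 0.464 * 0.606 = 0.281184
P(A) = 0.1773 + 0.281184 = 0.458484

0.458484


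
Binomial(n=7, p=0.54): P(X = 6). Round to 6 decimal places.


P = C(n,k) * p^k * (1-p)^(n-k)
C(7,6) = 7
p^k = 0.54^6 ≈ 0.02479491
(1-p)^(n-k) = 0.46^1 = 0.46
P = 7 * 0.02479491 * 0.46 ≈ 0.079840

0.079840


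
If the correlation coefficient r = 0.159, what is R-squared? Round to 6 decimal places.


R^2 = r^2 = (0.159)^2 = 0.025281

0.025281


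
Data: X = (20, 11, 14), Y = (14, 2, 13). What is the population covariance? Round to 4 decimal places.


Cov = (1/n)*sum((xi-xbar)(yi-ybar))
n = 3, xbar = 45/3 = 15, ybar = 29/3 ≈ 9.666667
sum((xi-xbar)(yi-ybar)) = 49
Cov = 49 / 3 = 49/3 ≈ 16.333333

16.3333


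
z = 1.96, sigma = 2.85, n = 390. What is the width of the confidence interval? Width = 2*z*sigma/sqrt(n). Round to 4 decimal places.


width = 2*z*sigma/sqrt(n)
2*z*sigma = 2 * 1.96 * 2.85 = 11.172
sqrt(390) ≈ 19.748418
width = 11.172 / 19.748418 ≈ 0.565716

0.5657


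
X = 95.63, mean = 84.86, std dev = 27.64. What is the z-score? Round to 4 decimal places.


z = (X - mu) / sigma
X - mu = 95.63 - 84.86 = 10.77
z = 10.77 / 27.64 = 1077/2764 ≈ 0.389653

0.3897


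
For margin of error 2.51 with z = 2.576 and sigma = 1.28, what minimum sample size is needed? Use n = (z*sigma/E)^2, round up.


z*sigma/E = 2.576 * 1.28 / 2.51 ≈ 1.313657
(z*sigma/E)^2 ≈ 1.725696
round up: n = 2

2


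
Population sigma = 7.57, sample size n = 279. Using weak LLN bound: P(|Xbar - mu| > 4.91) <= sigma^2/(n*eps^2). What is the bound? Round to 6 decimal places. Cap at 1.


bound = min(1, sigma^2/(n*eps^2))
sigma^2 = 7.57^2 = 57.3049
n*eps^2 = 279 * 4.91^2 = 279 * 24.1081 = 6726.1599
sigma^2/(n*eps^2) = 57.3049 / 6726.1599 ≈ 0.00851971

0.008520


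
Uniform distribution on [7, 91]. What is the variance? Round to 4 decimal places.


Var = (b-a)^2 / 12
(b-a)^2 = (91 - 7)^2 = 7056
Var = 7056/12 = 588

588.0000


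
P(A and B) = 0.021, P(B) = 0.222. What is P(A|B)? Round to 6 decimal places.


P(A|B) = P(A and B) / P(B) = 0.021 / 0.222 = 7/74 ≈ 0.09459459

0.094595


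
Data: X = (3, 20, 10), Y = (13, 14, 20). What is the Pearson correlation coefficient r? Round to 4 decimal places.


r = sum((xi-xbar)(yi-ybar)) / sqrt(sum((xi-xbar)^2) * sum((yi-ybar)^2))
n = 3, xbar = 33/3 = 11, ybar = 47/3 ≈ 15.666667
Sxy = sum((xi-xbar)(yi-ybar)) = 2
Sxx = sum((xi-xbar)^2) = 146
Syy = sum((yi-ybar)^2) = 86/3 ≈ 28.666667
sqrt(Sxx*Syy) ≈ 64.694152
r = Sxy / sqrt(Sxx*Syy) = 2 / 64.694152 ≈ 0.030915

0.0309


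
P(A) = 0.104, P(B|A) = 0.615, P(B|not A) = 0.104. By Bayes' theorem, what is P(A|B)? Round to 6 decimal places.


P(A|B) = P(B|A)*P(A) / P(B), P(B) = P(B|A)*P(A) + P(B|not A)*P(not A)
P(B|A)*P(A) = 0.615 * 0.104 = 0.06396
P(B|not A)*P(not A) = 0.104 * 0.896 = 0.093184
P(B) = 0.06396 + 0.093184 = 0.157144
P(A|B) = 0.06396 / 0.157144 = 615/1511 ≈ 0.40701522

0.407015


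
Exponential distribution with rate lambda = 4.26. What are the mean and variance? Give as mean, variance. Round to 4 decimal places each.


mean = 1/lam, var = 1/lam^2
mean = 1 / 4.26 = 50/213 ≈ 0.234742
lam^2 = 4.26^2 = 18.1476
var = 1 / 18.1476 ≈ 0.055104

0.2347, 0.0551


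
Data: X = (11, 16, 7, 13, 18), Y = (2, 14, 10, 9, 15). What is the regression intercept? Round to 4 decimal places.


a = ybar - b*xbar, where b = sum((xi-xbar)(yi-ybar)) / sum((xi-xbar)^2)
n = 5, xbar = 65/5 = 13, ybar = 50/5 = 10
Sxy = sum((xi-xbar)(yi-ybar)) = 53
Sxx = sum((xi-xbar)^2) = 74
b = Sxy / Sxx = 53/74 ≈ 0.716216
a = 10 - 0.716216 * 13 = 51/74 ≈ 0.689189

0.6892


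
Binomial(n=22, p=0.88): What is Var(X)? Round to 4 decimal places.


Var = n*p*(1-p) = 22 * 0.88 * 0.12 = 2.3232

2.3232


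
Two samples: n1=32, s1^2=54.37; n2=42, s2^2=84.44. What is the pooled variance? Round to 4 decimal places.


sp^2 = ((n1-1)*s1^2 + (n2-1)*s2^2)/(n1+n2-2)
(n1-1)*s1^2 = 31 * 54.37 = 1685.47
(n2-1)*s2^2 = 41 * 84.44 = 3462.04
numerator = 1685.47 + 3462.04 = 5147.51
n1+n2-2 = 72
sp^2 = 5147.51 / 72 = 514751/7200 ≈ 71.493194

71.4932


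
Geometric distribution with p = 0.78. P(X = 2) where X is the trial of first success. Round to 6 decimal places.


P = (1-p)^(k-1) * p
(1-p)^(k-1) = 0.22^1 = 0.22
P = 0.22 * 0.78 = 0.1716

0.171600


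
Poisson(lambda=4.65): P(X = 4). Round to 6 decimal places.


P = e^(-lam) * lam^k / k!
e^(-4.65) ≈ 0.009561602
lam^k = 4.65^4 ≈ 467.532506
k! = 4! = 24
P = 0.009561602 * 467.532506 / 24 ≈ 0.186265

0.186265


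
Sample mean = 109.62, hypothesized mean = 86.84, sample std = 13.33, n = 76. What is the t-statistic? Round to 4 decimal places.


t = (xbar - mu0) / (s/sqrt(n))
xbar - mu0 = 109.62 - 86.84 = 22.78
sqrt(76) ≈ 8.71779789
s/sqrt(n) = 13.33 / 8.71779789 ≈ 1.52905587
t = 22.78 / 1.52905587 ≈ 14.898082

14.8981


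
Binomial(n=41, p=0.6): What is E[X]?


E[X] = n*p = 41 * 0.6 = 24.6

24.6


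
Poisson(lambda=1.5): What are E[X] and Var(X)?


E[X] = Var(X) = lambda = 1.5

1.5, 1.5


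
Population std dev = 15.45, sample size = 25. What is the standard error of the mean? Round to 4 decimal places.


SE = sigma / sqrt(n)
sqrt(25) = 5
SE = 15.45 / 5 = 3.09

3.0900


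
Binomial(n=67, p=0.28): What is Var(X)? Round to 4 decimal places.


Var = n*p*(1-p) = 67 * 0.28 * 0.72 = 13.5072

13.5072


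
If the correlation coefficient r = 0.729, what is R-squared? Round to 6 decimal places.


R^2 = r^2 = (0.729)^2 = 0.531441

0.531441


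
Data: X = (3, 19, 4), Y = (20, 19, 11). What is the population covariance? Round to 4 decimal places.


Cov = (1/n)*sum((xi-xbar)(yi-ybar))
n = 3, xbar = 26/3 ≈ 8.666667, ybar = 50/3 ≈ 16.666667
sum((xi-xbar)(yi-ybar)) = 95/3 ≈ 31.666667
Cov = 31.666667 / 3 = 95/9 ≈ 10.555556

10.5556


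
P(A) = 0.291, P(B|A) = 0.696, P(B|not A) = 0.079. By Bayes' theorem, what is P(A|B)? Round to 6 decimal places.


P(A|B) = P(B|A)*P(A) / P(B), P(B) = P(B|A)*P(A) + P(B|not A)*P(not A)
P(B|A)*P(A) = 0.696 * 0.291 = 0.202536
P(B|not A)*P(not A) = 0.079 * 0.709 = 0.056011
P(B) = 0.202536 + 0.056011 = 0.258547
P(A|B) = 0.202536 / 0.258547 ≈ 0.78336241

0.783362


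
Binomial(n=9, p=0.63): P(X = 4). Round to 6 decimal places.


P = C(n,k) * p^k * (1-p)^(n-k)
C(9,4) = 126
p^k = 0.63^4 ≈ 0.1575296
(1-p)^(n-k) = 0.37^5 ≈ 0.006934396
P = 126 * 0.1575296 * 0.006934396 ≈ 0.137639

0.137639


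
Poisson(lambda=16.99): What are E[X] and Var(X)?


E[X] = Var(X) = lambda = 16.99

16.99, 16.99


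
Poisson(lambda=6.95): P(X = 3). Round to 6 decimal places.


P = e^(-lam) * lam^k / k!
e^(-6.95) ≈ 0.0009586352
lam^k = 6.95^3 = 335.702375
k! = 3! = 6
P = 0.0009586352 * 335.702375 / 6 ≈ 0.053636

0.053636


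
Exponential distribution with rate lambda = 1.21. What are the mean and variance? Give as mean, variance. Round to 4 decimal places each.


mean = 1/lam, var = 1/lam^2
mean = 1 / 1.21 = 100/121 ≈ 0.826446
lam^2 = 1.21^2 = 1.4641
var = 1 / 1.4641 ≈ 0.683013

0.8264, 0.6830


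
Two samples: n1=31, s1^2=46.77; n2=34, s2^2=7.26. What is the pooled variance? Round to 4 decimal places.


sp^2 = ((n1-1)*s1^2 + (n2-1)*s2^2)/(n1+n2-2)
(n1-1)*s1^2 = 30 * 46.77 = 1403.1
(n2-1)*s2^2 = 33 * 7.26 = 239.58
numerator = 1403.1 + 239.58 = 1642.68
n1+n2-2 = 63
sp^2 = 1642.68 / 63 = 4563/175 ≈ 26.074286

26.0743


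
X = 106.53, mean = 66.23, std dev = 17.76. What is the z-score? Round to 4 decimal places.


z = (X - mu) / sigma
X - mu = 106.53 - 66.23 = 40.3
z = 40.3 / 17.76 = 2015/888 ≈ 2.269144

2.2691


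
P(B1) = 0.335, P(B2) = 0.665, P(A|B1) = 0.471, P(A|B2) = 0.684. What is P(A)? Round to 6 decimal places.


P(A) = P(A|B1)*P(B1) + P(A|B2)*P(B2)
P(A|B1)*P(B1) = 0.471 * 0.335 = 0.157785
P(A|B2)*P(B2) = 0.684 * 0.665 = 0.45486
P(A) = 0.157785 + 0.45486 = 0.612645

0.612645


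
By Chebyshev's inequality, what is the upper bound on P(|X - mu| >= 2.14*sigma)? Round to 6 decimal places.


P <= 1/k^2
k^2 = 2.14^2 = 4.5796
1/k^2 = 1 / 4.5796 ≈ 0.21835968

0.218360


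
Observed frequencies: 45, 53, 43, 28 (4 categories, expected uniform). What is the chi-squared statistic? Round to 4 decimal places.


chi2 = sum((O-E)^2/E), E = total/4
total = 169, E = 169/4 = 42.25
(45 - 42.25)^2 / 42.25 = 7.5625 / 42.25 = 121/676 ≈ 0.178994
(53 - 42.25)^2 / 42.25 = 115.5625 / 42.25 = 1849/676 ≈ 2.735207
(43 - 42.25)^2 / 42.25 = 0.5625 / 42.25 = 9/676 ≈ 0.013314
(28 - 42.25)^2 / 42.25 = 203.0625 / 42.25 = 3249/676 ≈ 4.806213
chi2 = 1307/169 ≈ 7.733728

7.7337


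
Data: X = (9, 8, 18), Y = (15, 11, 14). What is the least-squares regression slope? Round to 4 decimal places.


b = sum((xi-xbar)(yi-ybar)) / sum((xi-xbar)^2)
n = 3, xbar = 35/3 ≈ 11.666667, ybar = 40/3 ≈ 13.333333
Sxy = sum((xi-xbar)(yi-ybar)) = 25/3 ≈ 8.333333
Sxx = sum((xi-xbar)^2) = 182/3 ≈ 60.666667
b = Sxy / Sxx = 25/182 ≈ 0.137363

0.1374


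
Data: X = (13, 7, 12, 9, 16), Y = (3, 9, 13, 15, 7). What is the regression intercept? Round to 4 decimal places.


a = ybar - b*xbar, where b = sum((xi-xbar)(yi-ybar)) / sum((xi-xbar)^2)
n = 5, xbar = 57/5 = 11.4, ybar = 47/5 = 9.4
Sxy = sum((xi-xbar)(yi-ybar)) = -30.8
Sxx = sum((xi-xbar)^2) = 49.2
b = Sxy / Sxx = -77/123 ≈ -0.626016
a = 9.4 - (-0.626016) * 11.4 = 678/41 ≈ 16.536585

16.5366


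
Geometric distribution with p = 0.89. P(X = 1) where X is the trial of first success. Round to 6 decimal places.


P = (1-p)^(k-1) * p
(1-p)^(k-1) = 0.11^0 = 1
P = 1 * 0.89 = 0.89

0.890000


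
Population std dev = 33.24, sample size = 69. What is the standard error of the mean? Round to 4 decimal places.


SE = sigma / sqrt(n)
sqrt(69) ≈ 8.306624
SE = 33.24 / 8.306624 ≈ 4.001626

4.0016


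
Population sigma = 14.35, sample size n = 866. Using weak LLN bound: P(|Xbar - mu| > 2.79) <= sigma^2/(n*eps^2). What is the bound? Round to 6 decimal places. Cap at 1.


bound = min(1, sigma^2/(n*eps^2))
sigma^2 = 14.35^2 = 205.9225
n*eps^2 = 866 * 2.79^2 = 866 * 7.7841 = 6741.0306
sigma^2/(n*eps^2) = 205.9225 / 6741.0306 ≈ 0.03054763

0.030548


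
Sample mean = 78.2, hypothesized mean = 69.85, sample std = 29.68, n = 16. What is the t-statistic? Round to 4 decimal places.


t = (xbar - mu0) / (s/sqrt(n))
xbar - mu0 = 78.2 - 69.85 = 8.35
sqrt(16) = 4
s/sqrt(n) = 29.68 / 4 = 7.42
t = 8.35 / 7.42 = 835/742 ≈ 1.125337

1.1253


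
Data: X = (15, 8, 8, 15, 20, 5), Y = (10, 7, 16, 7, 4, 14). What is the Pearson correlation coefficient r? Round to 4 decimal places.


r = sum((xi-xbar)(yi-ybar)) / sqrt(sum((xi-xbar)^2) * sum((yi-ybar)^2))
n = 6, xbar = 71/6 ≈ 11.833333, ybar = 58/6 = 29/3 ≈ 9.666667
Sxy = sum((xi-xbar)(yi-ybar)) = -292/3 ≈ -97.333333
Sxx = sum((xi-xbar)^2) = 977/6 ≈ 162.833333
Syy = sum((yi-ybar)^2) = 316/3 ≈ 105.333333
sqrt(Sxx*Syy) ≈ 130.964796
r = Sxy / sqrt(Sxx*Syy) = -97.333333 / 130.964796 ≈ -0.743202

-0.7432
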